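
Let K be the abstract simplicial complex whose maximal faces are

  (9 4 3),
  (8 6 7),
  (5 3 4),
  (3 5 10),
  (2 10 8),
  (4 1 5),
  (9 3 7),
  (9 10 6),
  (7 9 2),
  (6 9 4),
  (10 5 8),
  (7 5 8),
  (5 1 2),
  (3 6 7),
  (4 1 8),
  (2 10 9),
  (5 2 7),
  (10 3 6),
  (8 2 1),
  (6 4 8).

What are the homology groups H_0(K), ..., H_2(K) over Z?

We work with the vertex ordering 1 < 2 < 3 < 4 < 5 < 6 < 7 < 8 < 9 < 10. The simplices of K, each written with vertices in increasing order, are:

  0-simplices (10): [1], [2], [3], [4], [5], [6], [7], [8], [9], [10]
  1-simplices (30): (30 of them)
  2-simplices (20): (20 of them)

giving chain groups C_0 ≅ Z^10, C_1 ≅ Z^30, C_2 ≅ Z^20.

The boundary map ∂_1: C_1 → C_0 is given by ∂[p,q] = [q] − [p]. For instance
  ∂[2,5] = [5] − [2].
As a 10×30 matrix over Z this has rank 9, with invariant factors (1,1,1,1,1,1,1,1,1).

∂_2: C_2 → C_1 sends each 2-simplex [p,q,r] to [q,r] − [p,r] + [p,q]. For instance
  ∂[6,9,10] = [9,10] − [6,10] + [6,9],
  ∂[1,4,5] = [4,5] − [1,5] + [1,4].
As a 30×20 matrix over Z this has rank 20, with invariant factors (1,1,1,1,1,1,1,1,1,1,1,1,1,1,1,1,1,1,1,2).

Reading off H_k = ker ∂_k / im ∂_{k+1}:

  H_0: rank C_0 − rank ∂_1 = 10 − 9 = 1, and the invariant factors of ∂_1 are all 1, so H_0 ≅ Z.
  H_1: rank ker ∂_1 − rank ∂_2 = (30 − 9) − 20 = 1, and ∂_2 has invariant factor 2 > 1, so H_1 ≅ Z ⊕ Z/2.
  H_2: rank ker ∂_2 − rank ∂_3 = (20 − 20) − 0 = 0, and there is no ∂_3, so H_2 ≅ 0.

H_0 ≅ Z,  H_1 ≅ Z ⊕ Z/2,  H_2 = 0.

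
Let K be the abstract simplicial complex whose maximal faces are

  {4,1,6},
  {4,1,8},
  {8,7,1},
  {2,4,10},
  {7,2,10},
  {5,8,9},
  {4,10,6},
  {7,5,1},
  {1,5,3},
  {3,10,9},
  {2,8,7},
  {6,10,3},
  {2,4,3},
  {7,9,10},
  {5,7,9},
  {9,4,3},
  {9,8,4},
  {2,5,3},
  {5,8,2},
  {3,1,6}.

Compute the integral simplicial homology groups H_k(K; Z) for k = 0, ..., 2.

H_0 = Z,  H_1 = Z ⊕ Z/2,  H_2 = 0.

Take the total order 1 < 2 < 3 < 4 < 5 < 6 < 7 < 8 < 9 < 10 on the vertex set. Then K (dimension 2) consists of the simplices:

  0-simplices (10): [1], [2], [3], [4], [5], [6], [7], [8], [9], [10]
  1-simplices (30): (30 of them)
  2-simplices (20): (20 of them)

giving chain groups C_0 ≅ Z^10, C_1 ≅ Z^30, C_2 ≅ Z^20.

Boundary ∂_1: C_1 → C_0 maps an edge to its endpoints' difference, ∂[p,q] = q − p. For instance
  ∂[5,7] = [7] − [5].
The 10×30 boundary matrix has rank 9 and Smith normal form diag(1,1,1,1,1,1,1,1,1).

The boundary map ∂_2: C_2 → C_1 maps a triangle to the signed sum of its edges. For instance
  ∂[3,4,9] = [4,9] − [3,9] + [3,4],
  ∂[2,4,10] = [4,10] − [2,10] + [2,4].
The 30×20 boundary matrix has rank 20 and Smith normal form diag(1,1,1,1,1,1,1,1,1,1,1,1,1,1,1,1,1,1,1,2).

Computing H_k = (kernel of ∂_k) / (image of ∂_{k+1}):

  H_0: rank C_0 − rank ∂_1 = 10 − 9 = 1, and the invariant factors of ∂_1 are all 1, so H_0 ≅ Z.
  H_1: rank ker ∂_1 − rank ∂_2 = (30 − 9) − 20 = 1, and ∂_2 has invariant factor 2 > 1, so H_1 ≅ Z ⊕ Z/2.
  H_2: rank ker ∂_2 − rank ∂_3 = (20 − 20) − 0 = 0, and there is no ∂_3, so H_2 ≅ 0.

As a check, the Euler characteristic is 10 − 30 + 20 = 0, which agrees with 1 − 1 + 0 = 0.
(K is a triangulation of the Klein bottle.)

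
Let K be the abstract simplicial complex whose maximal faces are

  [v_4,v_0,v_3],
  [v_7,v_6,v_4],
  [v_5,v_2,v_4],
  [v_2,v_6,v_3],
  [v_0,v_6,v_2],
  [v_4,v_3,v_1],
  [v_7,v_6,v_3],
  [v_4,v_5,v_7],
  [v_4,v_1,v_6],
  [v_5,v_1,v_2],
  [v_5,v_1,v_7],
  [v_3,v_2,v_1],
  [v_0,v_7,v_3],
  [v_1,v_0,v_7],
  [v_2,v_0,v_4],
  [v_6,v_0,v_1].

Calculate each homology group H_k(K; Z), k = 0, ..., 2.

H_0 ≅ Z,  H_1 ≅ Z^2,  H_2 ≅ Z.

Order the vertices as v_0 < v_1 < v_2 < v_3 < v_4 < v_5 < v_6 < v_7. Listing each simplex with vertices in this order, K has dimension 2 with simplices:

  0-simplices (8): [v_0], [v_1], [v_2], [v_3], [v_4], [v_5], [v_6], [v_7]
  1-simplices (24): (24 of them)
  2-simplices (16): (16 of them)

giving chain groups C_0 ≅ Z^8, C_1 ≅ Z^24, C_2 ≅ Z^16.

Boundary ∂_1: C_1 → C_0 sends each edge [p,q] (with p < q) to q − p.
The 8×24 boundary matrix has rank 7 and Smith normal form diag(1,1,1,1,1,1,1).

Boundary ∂_2: C_2 → C_1 sends each 2-simplex [p,q,r] to [q,r] − [p,r] + [p,q]. For instance
  ∂[v_1,v_2,v_5] = [v_2,v_5] − [v_1,v_5] + [v_1,v_2],
  ∂[v_1,v_4,v_6] = [v_4,v_6] − [v_1,v_6] + [v_1,v_4].
The resulting 24×16 matrix has rank 15, and its Smith normal form has invariant factors (1,1,1,1,1,1,1,1,1,1,1,1,1,1,1).

Reading off H_k = ker ∂_k / im ∂_{k+1}:

  H_0: rank C_0 − rank ∂_1 = 8 − 7 = 1, and the invariant factors of ∂_1 are all 1, so H_0 ≅ Z.
  H_1: rank ker ∂_1 − rank ∂_2 = (24 − 7) − 15 = 2, and the invariant factors of ∂_2 are all 1, so H_1 ≅ Z^2.
  H_2: rank ker ∂_2 − rank ∂_3 = (16 − 15) − 0 = 1, and there is no ∂_3, so H_2 ≅ Z.

As a check, the Euler characteristic is 8 − 24 + 16 = 0, which agrees with 1 − 2 + 1 = 0.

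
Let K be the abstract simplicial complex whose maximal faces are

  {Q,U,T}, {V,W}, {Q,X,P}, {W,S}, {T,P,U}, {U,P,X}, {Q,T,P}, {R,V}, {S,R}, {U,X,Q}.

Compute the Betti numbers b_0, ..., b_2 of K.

Take the total order P < Q < R < S < T < U < V < W < X on the vertex set. Then K (dimension 2) consists of the simplices:

  0-simplices (9): P, Q, R, S, T, U, V, W, X
  1-simplices (13): PQ, PT, PU, PX, QT, QU, QX, RS, RV, SW, TU, UX, VW
  2-simplices (6): PQT, PQX, PTU, PUX, QTU, QUX

giving chain groups C_0 ≅ Z^9, C_1 ≅ Z^13, C_2 ≅ Z^6.

∂_1: C_1 → C_0 sends each edge [p,q] (with p < q) to q − p.
The resulting 9×13 matrix has rank 7, and its Smith normal form has invariant factors (1,1,1,1,1,1,1).

∂_2: C_2 → C_1 sends each 2-simplex [p,q,r] to [q,r] − [p,r] + [p,q]. For instance
  ∂QUX = UX − QX + QU,
  ∂PUX = UX − PX + PU.
The 13×6 boundary matrix has rank 5 and Smith normal form diag(1,1,1,1,1).

Reading off H_k = ker ∂_k / im ∂_{k+1}:

  H_0: rank C_0 − rank ∂_1 = 9 − 7 = 2, and the invariant factors of ∂_1 are all 1, so H_0 ≅ Z^2.
  H_1: rank ker ∂_1 − rank ∂_2 = (13 − 7) − 5 = 1, and the invariant factors of ∂_2 are all 1, so H_1 ≅ Z.
  H_2: rank ker ∂_2 − rank ∂_3 = (6 − 5) − 0 = 1, and there is no ∂_3, so H_2 ≅ Z.

As a check, the Euler characteristic is 9 − 13 + 6 = 2, which agrees with 2 − 1 + 1 = 2.

Hence the Betti numbers are b_0 = 2, b_1 = 1, b_2 = 1.

b_0 = 2, b_1 = 1, b_2 = 1.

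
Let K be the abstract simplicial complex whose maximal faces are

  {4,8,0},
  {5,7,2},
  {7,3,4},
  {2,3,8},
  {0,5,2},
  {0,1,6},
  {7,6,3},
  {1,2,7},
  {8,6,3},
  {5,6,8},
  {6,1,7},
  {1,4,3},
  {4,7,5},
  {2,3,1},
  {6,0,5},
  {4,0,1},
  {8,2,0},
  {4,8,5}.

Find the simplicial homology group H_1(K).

Fix the vertex order 0 < 1 < 2 < 3 < 4 < 5 < 6 < 7 < 8 and write every simplex with vertices in increasing order. Then dim K = 2 and the simplices of K are:

  0-simplices (9): [0], [1], [2], [3], [4], [5], [6], [7], [8]
  1-simplices (27): (27 of them)
  2-simplices (18): [0,1,4], [0,1,6], [0,2,5], [0,2,8], [0,4,8], [0,5,6], [1,2,3], [1,2,7], [1,3,4], [1,6,7], [2,3,8], [2,5,7], [3,4,7], [3,6,7], [3,6,8], [4,5,7], [4,5,8], [5,6,8]

giving chain groups C_0 ≅ Z^9, C_1 ≅ Z^27, C_2 ≅ Z^18.

Boundary ∂_1: C_1 → C_0 sends each edge [p,q] (with p < q) to q − p. For instance
  ∂[2,3] = [3] − [2].
The 9×27 boundary matrix has rank 8 and Smith normal form diag(1,1,1,1,1,1,1,1).

The boundary map ∂_2: C_2 → C_1 maps a triangle to the signed sum of its edges. For instance
  ∂[4,5,8] = [5,8] − [4,8] + [4,5],
  ∂[3,4,7] = [4,7] − [3,7] + [3,4].
The 27×18 boundary matrix has rank 18 and Smith normal form diag(1,1,1,1,1,1,1,1,1,1,1,1,1,1,1,1,1,2).

From H_k ≅ ker(∂_k) / im(∂_{k+1}) we obtain:

  H_1: rank ker ∂_1 − rank ∂_2 = (27 − 8) − 18 = 1, and ∂_2 has invariant factor 2 > 1, so H_1 ≅ Z ⊕ Z_2.

(K is a triangulation of the Klein bottle.)

H_1 = Z ⊕ Z_2.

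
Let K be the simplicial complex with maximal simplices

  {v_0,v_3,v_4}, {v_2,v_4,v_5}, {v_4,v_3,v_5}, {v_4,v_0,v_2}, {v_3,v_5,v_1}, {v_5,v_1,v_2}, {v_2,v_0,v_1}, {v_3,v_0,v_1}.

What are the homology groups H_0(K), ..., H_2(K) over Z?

Fix the vertex order v_0 < v_1 < v_2 < v_3 < v_4 < v_5 and write every simplex with vertices in increasing order. Then dim K = 2 and the simplices of K are:

  0-simplices (6): [v_0], [v_1], [v_2], [v_3], [v_4], [v_5]
  1-simplices (12): [v_0,v_1], [v_0,v_2], [v_0,v_3], [v_0,v_4], [v_1,v_2], [v_1,v_3], [v_1,v_5], [v_2,v_4], [v_2,v_5], [v_3,v_4], [v_3,v_5], [v_4,v_5]
  2-simplices (8): [v_0,v_1,v_2], [v_0,v_1,v_3], [v_0,v_2,v_4], [v_0,v_3,v_4], [v_1,v_2,v_5], [v_1,v_3,v_5], [v_2,v_4,v_5], [v_3,v_4,v_5]

so the chain groups are C_0 ≅ Z^6, C_1 ≅ Z^12, C_2 ≅ Z^8.

∂_1: C_1 → C_0 maps an edge to its endpoints' difference, ∂[p,q] = q − p.
As a 6×12 matrix over Z this has rank 5, with invariant factors (1,1,1,1,1).

∂_2: C_2 → C_1 sends each 2-simplex [p,q,r] to [q,r] − [p,r] + [p,q]. For instance
  ∂[v_0,v_2,v_4] = [v_2,v_4] − [v_0,v_4] + [v_0,v_2],
  ∂[v_0,v_3,v_4] = [v_3,v_4] − [v_0,v_4] + [v_0,v_3].
As a 12×8 matrix over Z this has rank 7, with invariant factors (1,1,1,1,1,1,1).

Computing H_k = (kernel of ∂_k) / (image of ∂_{k+1}):

  H_0: rank C_0 − rank ∂_1 = 6 − 5 = 1, and the invariant factors of ∂_1 are all 1, so H_0 = Z.
  H_1: rank ker ∂_1 − rank ∂_2 = (12 − 5) − 7 = 0, and the invariant factors of ∂_2 are all 1, so H_1 = 0.
  H_2: rank ker ∂_2 − rank ∂_3 = (8 − 7) − 0 = 1, and there is no ∂_3, so H_2 = Z.

As a check, the Euler characteristic is 6 − 12 + 8 = 2, which agrees with 1 − 0 + 1 = 2.
(K is a triangulation of the 2-sphere S^2.)

H_0 = Z,  H_1 = 0,  H_2 = Z.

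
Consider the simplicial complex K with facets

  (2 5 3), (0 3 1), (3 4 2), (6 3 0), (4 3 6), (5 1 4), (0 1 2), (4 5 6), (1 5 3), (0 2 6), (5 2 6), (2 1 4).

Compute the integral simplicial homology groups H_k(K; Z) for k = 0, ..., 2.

H_0 = Z,  H_1 = Z/2,  H_2 = 0.

Fix the vertex order 0 < 1 < 2 < 3 < 4 < 5 < 6 and write every simplex with vertices in increasing order. Then dim K = 2 and the simplices of K are:

  0-simplices (7): [0], [1], [2], [3], [4], [5], [6]
  1-simplices (18): [0,1], [0,2], [0,3], [0,6], [1,2], [1,3], [1,4], [1,5], [2,3], [2,4], [2,5], [2,6], [3,4], [3,5], [3,6], [4,5], [4,6], [5,6]
  2-simplices (12): [0,1,2], [0,1,3], [0,2,6], [0,3,6], [1,2,4], [1,3,5], [1,4,5], [2,3,4], [2,3,5], [2,5,6], [3,4,6], [4,5,6]

so the chain groups are C_0 ≅ Z^7, C_1 ≅ Z^18, C_2 ≅ Z^12.

∂_1: C_1 → C_0 maps an edge to its endpoints' difference, ∂[p,q] = q − p. For instance
  ∂[2,4] = [4] − [2].
The 7×18 boundary matrix has rank 6 and Smith normal form diag(1,1,1,1,1,1).

Boundary ∂_2: C_2 → C_1 maps a triangle to the signed sum of its edges. For instance
  ∂[0,1,3] = [1,3] − [0,3] + [0,1],
  ∂[3,4,6] = [4,6] − [3,6] + [3,4].
This gives a 18×12 integer matrix of rank 12; reducing to Smith normal form yields diagonal entries (1,1,1,1,1,1,1,1,1,1,1,2).

Computing H_k = (kernel of ∂_k) / (image of ∂_{k+1}):

  H_0: rank C_0 − rank ∂_1 = 7 − 6 = 1, and the invariant factors of ∂_1 are all 1, so H_0 = Z.
  H_1: rank ker ∂_1 − rank ∂_2 = (18 − 6) − 12 = 0, and ∂_2 has invariant factor 2 > 1, so H_1 = Z/2.
  H_2: rank ker ∂_2 − rank ∂_3 = (12 − 12) − 0 = 0, and there is no ∂_3, so H_2 = 0.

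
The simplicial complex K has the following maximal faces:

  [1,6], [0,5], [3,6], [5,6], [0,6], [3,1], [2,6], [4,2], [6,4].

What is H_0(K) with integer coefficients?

Take the total order 0 < 1 < 2 < 3 < 4 < 5 < 6 on the vertex set. Then K (dimension 1) consists of the simplices:

  0-simplices (7): [0], [1], [2], [3], [4], [5], [6]
  1-simplices (9): [0,5], [0,6], [1,3], [1,6], [2,4], [2,6], [3,6], [4,6], [5,6]

giving chain groups C_0 ≅ Z^7, C_1 ≅ Z^9.

∂_1: C_1 → C_0 maps an edge to its endpoints' difference, ∂[p,q] = q − p.
The 7×9 boundary matrix has rank 6 and Smith normal form diag(1,1,1,1,1,1).

Now H_k = ker ∂_k / im ∂_{k+1}, so:

  H_0: rank C_0 − rank ∂_1 = 7 − 6 = 1, and the invariant factors of ∂_1 are all 1, so H_0 ≅ Z.

H_0 = Z.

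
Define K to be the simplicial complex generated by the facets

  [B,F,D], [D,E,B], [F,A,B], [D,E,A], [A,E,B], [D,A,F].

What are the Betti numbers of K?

b_0 = 1, b_1 = 0, b_2 = 1.

We work with the vertex ordering A < B < D < E < F. The simplices of K, each written with vertices in increasing order, are:

  0-simplices (5): A, B, D, E, F
  1-simplices (9): AB, AD, AE, AF, BD, BE, BF, DE, DF
  2-simplices (6): ABE, ABF, ADE, ADF, BDE, BDF

so the chain groups are C_0 ≅ Z^5, C_1 ≅ Z^9, C_2 ≅ Z^6.

Boundary ∂_1: C_1 → C_0 is given by ∂[p,q] = [q] − [p]. For instance
  ∂BE = E − B.
This gives a 5×9 integer matrix of rank 4; reducing to Smith normal form yields diagonal entries (1,1,1,1).

The boundary map ∂_2: C_2 → C_1 sends each 2-simplex [p,q,r] to [q,r] − [p,r] + [p,q]. For instance
  ∂BDF = DF − BF + BD,
  ∂BDE = DE − BE + BD.
This gives a 9×6 integer matrix of rank 5; reducing to Smith normal form yields diagonal entries (1,1,1,1,1).

From H_k ≅ ker(∂_k) / im(∂_{k+1}) we obtain:

  H_0: rank C_0 − rank ∂_1 = 5 − 4 = 1, and the invariant factors of ∂_1 are all 1, so H_0 ≅ Z.
  H_1: rank ker ∂_1 − rank ∂_2 = (9 − 4) − 5 = 0, and the invariant factors of ∂_2 are all 1, so H_1 ≅ 0.
  H_2: rank ker ∂_2 − rank ∂_3 = (6 − 5) − 0 = 1, and there is no ∂_3, so H_2 ≅ Z.

Hence the Betti numbers are b_0 = 1, b_1 = 0, b_2 = 1.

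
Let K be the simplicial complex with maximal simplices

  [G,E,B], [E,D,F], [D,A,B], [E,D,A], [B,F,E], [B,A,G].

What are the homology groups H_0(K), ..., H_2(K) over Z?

We work with the vertex ordering A < B < D < E < F < G. The simplices of K, each written with vertices in increasing order, are:

  0-simplices (6): A, B, D, E, F, G
  1-simplices (12): AB, AD, AE, AG, BD, BE, BF, BG, DE, DF, EF, EG
  2-simplices (6): ABD, ABG, ADE, BEF, BEG, DEF

Hence C_0 ≅ Z^6, C_1 ≅ Z^12, C_2 ≅ Z^6.

The boundary map ∂_1: C_1 → C_0 maps an edge to its endpoints' difference, ∂[p,q] = q − p. For instance
  ∂AG = G − A.
As a 6×12 matrix over Z this has rank 5, with invariant factors (1,1,1,1,1).

∂_2: C_2 → C_1 acts by ∂[p,q,r] = [q,r] − [p,r] + [p,q]. For instance
  ∂ADE = DE − AE + AD,
  ∂BEF = EF − BF + BE.
This gives a 12×6 integer matrix of rank 6; reducing to Smith normal form yields diagonal entries (1,1,1,1,1,1).

Computing H_k = (kernel of ∂_k) / (image of ∂_{k+1}):

  H_0: rank C_0 − rank ∂_1 = 6 − 5 = 1, and the invariant factors of ∂_1 are all 1, so H_0 = Z.
  H_1: rank ker ∂_1 − rank ∂_2 = (12 − 5) − 6 = 1, and the invariant factors of ∂_2 are all 1, so H_1 = Z.
  H_2: rank ker ∂_2 − rank ∂_3 = (6 − 6) − 0 = 0, and there is no ∂_3, so H_2 = 0.

H_0 ≅ Z,  H_1 ≅ Z,  H_2 = 0.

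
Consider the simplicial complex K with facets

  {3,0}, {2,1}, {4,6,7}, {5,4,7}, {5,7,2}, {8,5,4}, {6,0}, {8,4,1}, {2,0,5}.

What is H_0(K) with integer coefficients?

H_0 ≅ Z.

We work with the vertex ordering 0 < 1 < 2 < 3 < 4 < 5 < 6 < 7 < 8. The simplices of K, each written with vertices in increasing order, are:

  0-simplices (9): [0], [1], [2], [3], [4], [5], [6], [7], [8]
  1-simplices (16): [0,2], [0,3], [0,5], [0,6], [1,2], [1,4], [1,8], [2,5], [2,7], [4,5], [4,6], [4,7], [4,8], [5,7], [5,8], [6,7]
  2-simplices (6): [0,2,5], [1,4,8], [2,5,7], [4,5,7], [4,5,8], [4,6,7]

Hence C_0 ≅ Z^9, C_1 ≅ Z^16, C_2 ≅ Z^6.

The boundary map ∂_1: C_1 → C_0 is given by ∂[p,q] = [q] − [p]. For instance
  ∂[0,2] = [2] − [0].
This gives a 9×16 integer matrix of rank 8; reducing to Smith normal form yields diagonal entries (1,1,1,1,1,1,1,1).

∂_2: C_2 → C_1 maps a triangle to the signed sum of its edges. For instance
  ∂[0,2,5] = [2,5] − [0,5] + [0,2],
  ∂[4,6,7] = [6,7] − [4,7] + [4,6].
As a 16×6 matrix over Z this has rank 6, with invariant factors (1,1,1,1,1,1).

Computing H_k = (kernel of ∂_k) / (image of ∂_{k+1}):

  H_0: rank C_0 − rank ∂_1 = 9 − 8 = 1, and the invariant factors of ∂_1 are all 1, so H_0 ≅ Z.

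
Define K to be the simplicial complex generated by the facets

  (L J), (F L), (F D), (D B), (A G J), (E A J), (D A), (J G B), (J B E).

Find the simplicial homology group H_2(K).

H_2 = 0.

Fix the vertex order A < B < D < E < F < G < J < L and write every simplex with vertices in increasing order. Then dim K = 2 and the simplices of K are:

  0-simplices (8): A, B, D, E, F, G, J, L
  1-simplices (13): AD, AE, AG, AJ, BD, BE, BG, BJ, DF, EJ, FL, GJ, JL
  2-simplices (4): AEJ, AGJ, BEJ, BGJ

so the chain groups are C_0 ≅ Z^8, C_1 ≅ Z^13, C_2 ≅ Z^4.

Boundary ∂_1: C_1 → C_0 sends each edge [p,q] (with p < q) to q − p. For instance
  ∂AD = D − A.
As a 8×13 matrix over Z this has rank 7, with invariant factors (1,1,1,1,1,1,1).

Boundary ∂_2: C_2 → C_1 acts by ∂[p,q,r] = [q,r] − [p,r] + [p,q]. For instance
  ∂BEJ = EJ − BJ + BE,
  ∂BGJ = GJ − BJ + BG.
This gives a 13×4 integer matrix of rank 4; reducing to Smith normal form yields diagonal entries (1,1,1,1).

From H_k ≅ ker(∂_k) / im(∂_{k+1}) we obtain:

  H_2: rank ker ∂_2 − rank ∂_3 = (4 − 4) − 0 = 0, and there is no ∂_3, so H_2 ≅ 0.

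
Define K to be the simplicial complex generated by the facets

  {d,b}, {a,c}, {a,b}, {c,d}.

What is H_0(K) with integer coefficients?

H_0 = Z.

We work with the vertex ordering a < b < c < d. The simplices of K, each written with vertices in increasing order, are:

  0-simplices (4): a, b, c, d
  1-simplices (4): ab, ac, bd, cd

so the chain groups are C_0 ≅ Z^4, C_1 ≅ Z^4.

The boundary map ∂_1: C_1 → C_0 maps an edge to its endpoints' difference, ∂[p,q] = q − p. For instance
  ∂ac = c − a.
The resulting 4×4 matrix has rank 3, and its Smith normal form has invariant factors (1,1,1).

Now H_k = ker ∂_k / im ∂_{k+1}, so:

  H_0: rank C_0 − rank ∂_1 = 4 − 3 = 1, and the invariant factors of ∂_1 are all 1, so H_0 ≅ Z.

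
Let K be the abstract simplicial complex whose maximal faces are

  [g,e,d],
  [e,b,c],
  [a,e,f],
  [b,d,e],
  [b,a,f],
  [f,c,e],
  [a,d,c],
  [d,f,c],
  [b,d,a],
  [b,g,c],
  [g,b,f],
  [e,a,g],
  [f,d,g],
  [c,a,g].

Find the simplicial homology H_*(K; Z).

H_0 = Z,  H_1 = Z^2,  H_2 = Z.

Fix the vertex order a < b < c < d < e < f < g and write every simplex with vertices in increasing order. Then dim K = 2 and the simplices of K are:

  0-simplices (7): a, b, c, d, e, f, g
  1-simplices (21): ab, ac, ad, ae, af, ag, bc, bd, be, bf, bg, cd, ce, cf, cg, de, df, dg, ef, eg, fg
  2-simplices (14): abd, abf, acd, acg, aef, aeg, bce, bcg, bde, bfg, cdf, cef, deg, dfg

Hence C_0 ≅ Z^7, C_1 ≅ Z^21, C_2 ≅ Z^14.

∂_1: C_1 → C_0 maps an edge to its endpoints' difference, ∂[p,q] = q − p. For instance
  ∂bf = f − b.
The resulting 7×21 matrix has rank 6, and its Smith normal form has invariant factors (1,1,1,1,1,1).

∂_2: C_2 → C_1 maps a triangle to the signed sum of its edges. For instance
  ∂abf = bf − af + ab,
  ∂cdf = df − cf + cd.
As a 21×14 matrix over Z this has rank 13, with invariant factors (1,1,1,1,1,1,1,1,1,1,1,1,1).

Computing H_k = (kernel of ∂_k) / (image of ∂_{k+1}):

  H_0: rank C_0 − rank ∂_1 = 7 − 6 = 1, and the invariant factors of ∂_1 are all 1, so H_0 ≅ Z.
  H_1: rank ker ∂_1 − rank ∂_2 = (21 − 6) − 13 = 2, and the invariant factors of ∂_2 are all 1, so H_1 ≅ Z^2.
  H_2: rank ker ∂_2 − rank ∂_3 = (14 − 13) − 0 = 1, and there is no ∂_3, so H_2 ≅ Z.

(K is a triangulation of the torus T^2.)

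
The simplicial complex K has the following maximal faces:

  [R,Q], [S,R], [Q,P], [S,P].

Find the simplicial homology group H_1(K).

Order the vertices as P < Q < R < S. Listing each simplex with vertices in this order, K has dimension 1 with simplices:

  0-simplices (4): P, Q, R, S
  1-simplices (4): PQ, PS, QR, RS

giving chain groups C_0 ≅ Z^4, C_1 ≅ Z^4.

∂_1: C_1 → C_0 sends each edge [p,q] (with p < q) to q − p. For instance
  ∂PQ = Q − P.
The resulting 4×4 matrix has rank 3, and its Smith normal form has invariant factors (1,1,1).

Reading off H_k = ker ∂_k / im ∂_{k+1}:

  H_1: rank ker ∂_1 − rank ∂_2 = (4 − 3) − 0 = 1, and there is no ∂_2, so H_1 ≅ Z.

(K is a triangulation of the circle S^1.)

H_1 = Z.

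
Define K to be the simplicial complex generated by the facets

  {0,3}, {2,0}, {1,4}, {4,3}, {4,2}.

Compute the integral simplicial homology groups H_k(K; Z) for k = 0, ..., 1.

H_0 = Z,  H_1 = Z.

We work with the vertex ordering 0 < 1 < 2 < 3 < 4. The simplices of K, each written with vertices in increasing order, are:

  0-simplices (5): [0], [1], [2], [3], [4]
  1-simplices (5): [0,2], [0,3], [1,4], [2,4], [3,4]

so the chain groups are C_0 ≅ Z^5, C_1 ≅ Z^5.

The boundary map ∂_1: C_1 → C_0 sends each edge [p,q] (with p < q) to q − p. For instance
  ∂[0,2] = [2] − [0].
As a 5×5 matrix over Z this has rank 4, with invariant factors (1,1,1,1).

Computing H_k = (kernel of ∂_k) / (image of ∂_{k+1}):

  H_0: rank C_0 − rank ∂_1 = 5 − 4 = 1, and the invariant factors of ∂_1 are all 1, so H_0 ≅ Z.
  H_1: rank ker ∂_1 − rank ∂_2 = (5 − 4) − 0 = 1, and there is no ∂_2, so H_1 ≅ Z.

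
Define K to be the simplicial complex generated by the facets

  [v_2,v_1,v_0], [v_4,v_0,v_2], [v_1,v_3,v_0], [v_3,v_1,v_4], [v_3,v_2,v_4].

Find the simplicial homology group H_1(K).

We work with the vertex ordering v_0 < v_1 < v_2 < v_3 < v_4. The simplices of K, each written with vertices in increasing order, are:

  0-simplices (5): [v_0], [v_1], [v_2], [v_3], [v_4]
  1-simplices (10): [v_0,v_1], [v_0,v_2], [v_0,v_3], [v_0,v_4], [v_1,v_2], [v_1,v_3], [v_1,v_4], [v_2,v_3], [v_2,v_4], [v_3,v_4]
  2-simplices (5): [v_0,v_1,v_2], [v_0,v_1,v_3], [v_0,v_2,v_4], [v_1,v_3,v_4], [v_2,v_3,v_4]

so the chain groups are C_0 ≅ Z^5, C_1 ≅ Z^10, C_2 ≅ Z^5.

Boundary ∂_1: C_1 → C_0 sends each edge [p,q] (with p < q) to q − p. For instance
  ∂[v_0,v_1] = [v_1] − [v_0].
The resulting 5×10 matrix has rank 4, and its Smith normal form has invariant factors (1,1,1,1).

Boundary ∂_2: C_2 → C_1 acts by ∂[p,q,r] = [q,r] − [p,r] + [p,q]. For instance
  ∂[v_0,v_1,v_2] = [v_1,v_2] − [v_0,v_2] + [v_0,v_1],
  ∂[v_0,v_1,v_3] = [v_1,v_3] − [v_0,v_3] + [v_0,v_1].
This gives a 10×5 integer matrix of rank 5; reducing to Smith normal form yields diagonal entries (1,1,1,1,1).

From H_k ≅ ker(∂_k) / im(∂_{k+1}) we obtain:

  H_1: rank ker ∂_1 − rank ∂_2 = (10 − 4) − 5 = 1, and the invariant factors of ∂_2 are all 1, so H_1 ≅ Z.

(K is a triangulation of the Möbius band.)

H_1 ≅ Z.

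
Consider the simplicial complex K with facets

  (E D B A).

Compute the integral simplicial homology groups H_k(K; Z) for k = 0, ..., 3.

H_0 ≅ Z,  H_1 = 0,  H_2 = 0,  H_3 = 0.

Fix the vertex order A < B < D < E and write every simplex with vertices in increasing order. Then dim K = 3 and the simplices of K are:

  0-simplices (4): A, B, D, E
  1-simplices (6): AB, AD, AE, BD, BE, DE
  2-simplices (4): ABD, ABE, ADE, BDE
  3-simplices (1): ABDE

giving chain groups C_0 ≅ Z^4, C_1 ≅ Z^6, C_2 ≅ Z^4, C_3 ≅ Z^1.

∂_1: C_1 → C_0 maps an edge to its endpoints' difference, ∂[p,q] = q − p.
This gives a 4×6 integer matrix of rank 3; reducing to Smith normal form yields diagonal entries (1,1,1).

The boundary map ∂_2: C_2 → C_1 acts by ∂[p,q,r] = [q,r] − [p,r] + [p,q]. For instance
  ∂BDE = DE − BE + BD,
  ∂ABE = BE − AE + AB.
As a 6×4 matrix over Z this has rank 3, with invariant factors (1,1,1).

∂_3: C_3 → C_2 sends each 3-simplex σ to the alternating sum Σ_i (−1)^i (σ with its i-th vertex removed). For instance
  ∂ABDE = BDE − ADE + ABE − ABD.
As a 4×1 matrix over Z this has rank 1, with invariant factors (1).

Computing H_k = (kernel of ∂_k) / (image of ∂_{k+1}):

  H_0: rank C_0 − rank ∂_1 = 4 − 3 = 1, and the invariant factors of ∂_1 are all 1, so H_0 ≅ Z.
  H_1: rank ker ∂_1 − rank ∂_2 = (6 − 3) − 3 = 0, and the invariant factors of ∂_2 are all 1, so H_1 ≅ 0.
  H_2: rank ker ∂_2 − rank ∂_3 = (4 − 3) − 1 = 0, and the invariant factors of ∂_3 are all 1, so H_2 ≅ 0.
  H_3: rank ker ∂_3 − rank ∂_4 = (1 − 1) − 0 = 0, and there is no ∂_4, so H_3 ≅ 0.

As a check, the Euler characteristic is 4 − 6 + 4 − 1 = 1, which agrees with 1 − 0 + 0 − 0 = 1.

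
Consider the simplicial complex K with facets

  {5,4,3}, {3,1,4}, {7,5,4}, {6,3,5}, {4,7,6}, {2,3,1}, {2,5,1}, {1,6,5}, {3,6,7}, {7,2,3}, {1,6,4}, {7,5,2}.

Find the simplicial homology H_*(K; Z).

We work with the vertex ordering 1 < 2 < 3 < 4 < 5 < 6 < 7. The simplices of K, each written with vertices in increasing order, are:

  0-simplices (7): [1], [2], [3], [4], [5], [6], [7]
  1-simplices (18): [1,2], [1,3], [1,4], [1,5], [1,6], [2,3], [2,5], [2,7], [3,4], [3,5], [3,6], [3,7], [4,5], [4,6], [4,7], [5,6], [5,7], [6,7]
  2-simplices (12): [1,2,3], [1,2,5], [1,3,4], [1,4,6], [1,5,6], [2,3,7], [2,5,7], [3,4,5], [3,5,6], [3,6,7], [4,5,7], [4,6,7]

Hence C_0 ≅ Z^7, C_1 ≅ Z^18, C_2 ≅ Z^12.

The boundary map ∂_1: C_1 → C_0 maps an edge to its endpoints' difference, ∂[p,q] = q − p.
The 7×18 boundary matrix has rank 6 and Smith normal form diag(1,1,1,1,1,1).

The boundary map ∂_2: C_2 → C_1 acts by ∂[p,q,r] = [q,r] − [p,r] + [p,q]. For instance
  ∂[4,6,7] = [6,7] − [4,7] + [4,6],
  ∂[3,6,7] = [6,7] − [3,7] + [3,6].
The resulting 18×12 matrix has rank 12, and its Smith normal form has invariant factors (1,1,1,1,1,1,1,1,1,1,1,2).

From H_k ≅ ker(∂_k) / im(∂_{k+1}) we obtain:

  H_0: rank C_0 − rank ∂_1 = 7 − 6 = 1, and the invariant factors of ∂_1 are all 1, so H_0 ≅ Z.
  H_1: rank ker ∂_1 − rank ∂_2 = (18 − 6) − 12 = 0, and ∂_2 has invariant factor 2 > 1, so H_1 ≅ Z/2.
  H_2: rank ker ∂_2 − rank ∂_3 = (12 − 12) − 0 = 0, and there is no ∂_3, so H_2 ≅ 0.

H_0 ≅ Z,  H_1 ≅ Z/2,  H_2 = 0.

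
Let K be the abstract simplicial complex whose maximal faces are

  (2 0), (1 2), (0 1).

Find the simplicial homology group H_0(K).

H_0 ≅ Z.

Fix the vertex order 0 < 1 < 2 and write every simplex with vertices in increasing order. Then dim K = 1 and the simplices of K are:

  0-simplices (3): [0], [1], [2]
  1-simplices (3): [0,1], [0,2], [1,2]

so the chain groups are C_0 ≅ Z^3, C_1 ≅ Z^3.

The boundary map ∂_1: C_1 → C_0 is given by ∂[p,q] = [q] − [p]. For instance
  ∂[1,2] = [2] − [1].
As a 3×3 matrix over Z this has rank 2, with invariant factors (1,1).

Reading off H_k = ker ∂_k / im ∂_{k+1}:

  H_0: rank C_0 − rank ∂_1 = 3 − 2 = 1, and the invariant factors of ∂_1 are all 1, so H_0 ≅ Z.

(K is a triangulation of the circle S^1.)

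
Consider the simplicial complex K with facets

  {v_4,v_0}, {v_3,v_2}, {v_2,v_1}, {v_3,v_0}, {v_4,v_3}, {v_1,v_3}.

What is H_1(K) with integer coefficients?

H_1 = Z^2.

Take the total order v_0 < v_1 < v_2 < v_3 < v_4 on the vertex set. Then K (dimension 1) consists of the simplices:

  0-simplices (5): [v_0], [v_1], [v_2], [v_3], [v_4]
  1-simplices (6): [v_0,v_3], [v_0,v_4], [v_1,v_2], [v_1,v_3], [v_2,v_3], [v_3,v_4]

so the chain groups are C_0 ≅ Z^5, C_1 ≅ Z^6.

The boundary map ∂_1: C_1 → C_0 is given by ∂[p,q] = [q] − [p].
As a 5×6 matrix over Z this has rank 4, with invariant factors (1,1,1,1).

Now H_k = ker ∂_k / im ∂_{k+1}, so:

  H_1: rank ker ∂_1 − rank ∂_2 = (6 − 4) − 0 = 2, and there is no ∂_2, so H_1 = Z^2.

(K is a triangulation of a wedge of 2 circles.)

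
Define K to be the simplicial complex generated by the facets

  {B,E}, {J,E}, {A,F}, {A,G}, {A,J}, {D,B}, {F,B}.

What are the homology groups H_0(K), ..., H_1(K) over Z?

H_0 = Z,  H_1 = Z.

Fix the vertex order A < B < D < E < F < G < J and write every simplex with vertices in increasing order. Then dim K = 1 and the simplices of K are:

  0-simplices (7): A, B, D, E, F, G, J
  1-simplices (7): AF, AG, AJ, BD, BE, BF, EJ

Hence C_0 ≅ Z^7, C_1 ≅ Z^7.

The boundary map ∂_1: C_1 → C_0 sends each edge [p,q] (with p < q) to q − p. For instance
  ∂EJ = J − E.
As a 7×7 matrix over Z this has rank 6, with invariant factors (1,1,1,1,1,1).

Now H_k = ker ∂_k / im ∂_{k+1}, so:

  H_0: rank C_0 − rank ∂_1 = 7 − 6 = 1, and the invariant factors of ∂_1 are all 1, so H_0 = Z.
  H_1: rank ker ∂_1 − rank ∂_2 = (7 − 6) − 0 = 1, and there is no ∂_2, so H_1 = Z.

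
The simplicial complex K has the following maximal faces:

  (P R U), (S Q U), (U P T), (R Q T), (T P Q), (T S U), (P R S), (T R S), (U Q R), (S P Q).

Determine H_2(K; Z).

Fix the vertex order P < Q < R < S < T < U and write every simplex with vertices in increasing order. Then dim K = 2 and the simplices of K are:

  0-simplices (6): P, Q, R, S, T, U
  1-simplices (15): PQ, PR, PS, PT, PU, QR, QS, QT, QU, RS, RT, RU, ST, SU, TU
  2-simplices (10): PQS, PQT, PRS, PRU, PTU, QRT, QRU, QSU, RST, STU

giving chain groups C_0 ≅ Z^6, C_1 ≅ Z^15, C_2 ≅ Z^10.

The boundary map ∂_1: C_1 → C_0 sends each edge [p,q] (with p < q) to q − p.
As a 6×15 matrix over Z this has rank 5, with invariant factors (1,1,1,1,1).

∂_2: C_2 → C_1 maps a triangle to the signed sum of its edges. For instance
  ∂QRT = RT − QT + QR,
  ∂RST = ST − RT + RS.
The 15×10 boundary matrix has rank 10 and Smith normal form diag(1,1,1,1,1,1,1,1,1,2).

From H_k ≅ ker(∂_k) / im(∂_{k+1}) we obtain:

  H_2: rank ker ∂_2 − rank ∂_3 = (10 − 10) − 0 = 0, and there is no ∂_3, so H_2 = 0.

H_2 ≅ 0.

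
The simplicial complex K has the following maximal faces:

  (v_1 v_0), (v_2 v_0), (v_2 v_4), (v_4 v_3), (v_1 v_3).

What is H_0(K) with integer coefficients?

Fix the vertex order v_0 < v_1 < v_2 < v_3 < v_4 and write every simplex with vertices in increasing order. Then dim K = 1 and the simplices of K are:

  0-simplices (5): [v_0], [v_1], [v_2], [v_3], [v_4]
  1-simplices (5): [v_0,v_1], [v_0,v_2], [v_1,v_3], [v_2,v_4], [v_3,v_4]

so the chain groups are C_0 ≅ Z^5, C_1 ≅ Z^5.

The boundary map ∂_1: C_1 → C_0 sends each edge [p,q] (with p < q) to q − p.
The 5×5 boundary matrix has rank 4 and Smith normal form diag(1,1,1,1).

Computing H_k = (kernel of ∂_k) / (image of ∂_{k+1}):

  H_0: rank C_0 − rank ∂_1 = 5 − 4 = 1, and the invariant factors of ∂_1 are all 1, so H_0 ≅ Z.

(K is a triangulation of the circle S^1.)

H_0 ≅ Z.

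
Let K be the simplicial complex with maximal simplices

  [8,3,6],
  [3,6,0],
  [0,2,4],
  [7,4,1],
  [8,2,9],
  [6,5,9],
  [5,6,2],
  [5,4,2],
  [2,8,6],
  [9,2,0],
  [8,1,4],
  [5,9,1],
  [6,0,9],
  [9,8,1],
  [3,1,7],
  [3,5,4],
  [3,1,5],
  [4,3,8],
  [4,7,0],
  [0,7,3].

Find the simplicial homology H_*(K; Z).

Fix the vertex order 0 < 1 < 2 < 3 < 4 < 5 < 6 < 7 < 8 < 9 and write every simplex with vertices in increasing order. Then dim K = 2 and the simplices of K are:

  0-simplices (10): [0], [1], [2], [3], [4], [5], [6], [7], [8], [9]
  1-simplices (30): (30 of them)
  2-simplices (20): (20 of them)

giving chain groups C_0 ≅ Z^10, C_1 ≅ Z^30, C_2 ≅ Z^20.

The boundary map ∂_1: C_1 → C_0 is given by ∂[p,q] = [q] − [p]. For instance
  ∂[1,5] = [5] − [1].
As a 10×30 matrix over Z this has rank 9, with invariant factors (1,1,1,1,1,1,1,1,1).

∂_2: C_2 → C_1 acts by ∂[p,q,r] = [q,r] − [p,r] + [p,q]. For instance
  ∂[1,8,9] = [8,9] − [1,9] + [1,8],
  ∂[1,3,7] = [3,7] − [1,7] + [1,3].
This gives a 30×20 integer matrix of rank 20; reducing to Smith normal form yields diagonal entries (1,1,1,1,1,1,1,1,1,1,1,1,1,1,1,1,1,1,1,2).

From H_k ≅ ker(∂_k) / im(∂_{k+1}) we obtain:

  H_0: rank C_0 − rank ∂_1 = 10 − 9 = 1, and the invariant factors of ∂_1 are all 1, so H_0 = Z.
  H_1: rank ker ∂_1 − rank ∂_2 = (30 − 9) − 20 = 1, and ∂_2 has invariant factor 2 > 1, so H_1 = Z ⊕ Z_2.
  H_2: rank ker ∂_2 − rank ∂_3 = (20 − 20) − 0 = 0, and there is no ∂_3, so H_2 = 0.

H_0 = Z,  H_1 = Z ⊕ Z_2,  H_2 = 0.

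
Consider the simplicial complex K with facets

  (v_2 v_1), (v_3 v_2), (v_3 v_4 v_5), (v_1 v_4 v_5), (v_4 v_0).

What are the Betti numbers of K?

b_0 = 1, b_1 = 1, b_2 = 0.

Order the vertices as v_0 < v_1 < v_2 < v_3 < v_4 < v_5. Listing each simplex with vertices in this order, K has dimension 2 with simplices:

  0-simplices (6): [v_0], [v_1], [v_2], [v_3], [v_4], [v_5]
  1-simplices (8): [v_0,v_4], [v_1,v_2], [v_1,v_4], [v_1,v_5], [v_2,v_3], [v_3,v_4], [v_3,v_5], [v_4,v_5]
  2-simplices (2): [v_1,v_4,v_5], [v_3,v_4,v_5]

giving chain groups C_0 ≅ Z^6, C_1 ≅ Z^8, C_2 ≅ Z^2.

The boundary map ∂_1: C_1 → C_0 maps an edge to its endpoints' difference, ∂[p,q] = q − p.
As a 6×8 matrix over Z this has rank 5, with invariant factors (1,1,1,1,1).

The boundary map ∂_2: C_2 → C_1 sends each 2-simplex [p,q,r] to [q,r] − [p,r] + [p,q]. For instance
  ∂[v_1,v_4,v_5] = [v_4,v_5] − [v_1,v_5] + [v_1,v_4],
  ∂[v_3,v_4,v_5] = [v_4,v_5] − [v_3,v_5] + [v_3,v_4].
The resulting 8×2 matrix has rank 2, and its Smith normal form has invariant factors (1,1).

Computing H_k = (kernel of ∂_k) / (image of ∂_{k+1}):

  H_0: rank C_0 − rank ∂_1 = 6 − 5 = 1, and the invariant factors of ∂_1 are all 1, so H_0 = Z.
  H_1: rank ker ∂_1 − rank ∂_2 = (8 − 5) − 2 = 1, and the invariant factors of ∂_2 are all 1, so H_1 = Z.
  H_2: rank ker ∂_2 − rank ∂_3 = (2 − 2) − 0 = 0, and there is no ∂_3, so H_2 = 0.

As a check, the Euler characteristic is 6 − 8 + 2 = 0, which agrees with 1 − 1 + 0 = 0.

Hence the Betti numbers are b_0 = 1, b_1 = 1, b_2 = 0.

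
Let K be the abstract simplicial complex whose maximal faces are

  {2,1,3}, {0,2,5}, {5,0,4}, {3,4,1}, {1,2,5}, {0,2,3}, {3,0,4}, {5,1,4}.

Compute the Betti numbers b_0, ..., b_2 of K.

b_0 = 1, b_1 = 0, b_2 = 1.

Fix the vertex order 0 < 1 < 2 < 3 < 4 < 5 and write every simplex with vertices in increasing order. Then dim K = 2 and the simplices of K are:

  0-simplices (6): [0], [1], [2], [3], [4], [5]
  1-simplices (12): [0,2], [0,3], [0,4], [0,5], [1,2], [1,3], [1,4], [1,5], [2,3], [2,5], [3,4], [4,5]
  2-simplices (8): [0,2,3], [0,2,5], [0,3,4], [0,4,5], [1,2,3], [1,2,5], [1,3,4], [1,4,5]

giving chain groups C_0 ≅ Z^6, C_1 ≅ Z^12, C_2 ≅ Z^8.

∂_1: C_1 → C_0 is given by ∂[p,q] = [q] − [p].
This gives a 6×12 integer matrix of rank 5; reducing to Smith normal form yields diagonal entries (1,1,1,1,1).

∂_2: C_2 → C_1 sends each 2-simplex [p,q,r] to [q,r] − [p,r] + [p,q]. For instance
  ∂[1,2,5] = [2,5] − [1,5] + [1,2],
  ∂[0,4,5] = [4,5] − [0,5] + [0,4].
This gives a 12×8 integer matrix of rank 7; reducing to Smith normal form yields diagonal entries (1,1,1,1,1,1,1).

Now H_k = ker ∂_k / im ∂_{k+1}, so:

  H_0: rank C_0 − rank ∂_1 = 6 − 5 = 1, and the invariant factors of ∂_1 are all 1, so H_0 ≅ Z.
  H_1: rank ker ∂_1 − rank ∂_2 = (12 − 5) − 7 = 0, and the invariant factors of ∂_2 are all 1, so H_1 ≅ 0.
  H_2: rank ker ∂_2 − rank ∂_3 = (8 − 7) − 0 = 1, and there is no ∂_3, so H_2 ≅ Z.

As a check, the Euler characteristic is 6 − 12 + 8 = 2, which agrees with 1 − 0 + 1 = 2.
(K is a triangulation of the 2-sphere S^2.)

Hence the Betti numbers are b_0 = 1, b_1 = 0, b_2 = 1.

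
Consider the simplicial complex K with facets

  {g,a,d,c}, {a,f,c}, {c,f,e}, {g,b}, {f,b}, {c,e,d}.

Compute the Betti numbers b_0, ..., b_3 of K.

b_0 = 1, b_1 = 1, b_2 = 0, b_3 = 0.

Take the total order a < b < c < d < e < f < g on the vertex set. Then K (dimension 3) consists of the simplices:

  0-simplices (7): a, b, c, d, e, f, g
  1-simplices (13): ac, ad, af, ag, bf, bg, cd, ce, cf, cg, de, dg, ef
  2-simplices (7): acd, acf, acg, adg, cde, cdg, cef
  3-simplices (1): acdg

so the chain groups are C_0 ≅ Z^7, C_1 ≅ Z^13, C_2 ≅ Z^7, C_3 ≅ Z^1.

The boundary map ∂_1: C_1 → C_0 maps an edge to its endpoints' difference, ∂[p,q] = q − p.
This gives a 7×13 integer matrix of rank 6; reducing to Smith normal form yields diagonal entries (1,1,1,1,1,1).

Boundary ∂_2: C_2 → C_1 maps a triangle to the signed sum of its edges. For instance
  ∂cef = ef − cf + ce,
  ∂cdg = dg − cg + cd.
The resulting 13×7 matrix has rank 6, and its Smith normal form has invariant factors (1,1,1,1,1,1).

The boundary map ∂_3: C_3 → C_2 sends each 3-simplex σ to the alternating sum Σ_i (−1)^i (σ with its i-th vertex removed). For instance
  ∂acdg = cdg − adg + acg − acd.
As a 7×1 matrix over Z this has rank 1, with invariant factors (1).

Reading off H_k = ker ∂_k / im ∂_{k+1}:

  H_0: rank C_0 − rank ∂_1 = 7 − 6 = 1, and the invariant factors of ∂_1 are all 1, so H_0 ≅ Z.
  H_1: rank ker ∂_1 − rank ∂_2 = (13 − 6) − 6 = 1, and the invariant factors of ∂_2 are all 1, so H_1 ≅ Z.
  H_2: rank ker ∂_2 − rank ∂_3 = (7 − 6) − 1 = 0, and the invariant factors of ∂_3 are all 1, so H_2 ≅ 0.
  H_3: rank ker ∂_3 − rank ∂_4 = (1 − 1) − 0 = 0, and there is no ∂_4, so H_3 ≅ 0.

As a check, the Euler characteristic is 7 − 13 + 7 − 1 = 0, which agrees with 1 − 1 + 0 − 0 = 0.

Hence the Betti numbers are b_0 = 1, b_1 = 1, b_2 = 0, b_3 = 0.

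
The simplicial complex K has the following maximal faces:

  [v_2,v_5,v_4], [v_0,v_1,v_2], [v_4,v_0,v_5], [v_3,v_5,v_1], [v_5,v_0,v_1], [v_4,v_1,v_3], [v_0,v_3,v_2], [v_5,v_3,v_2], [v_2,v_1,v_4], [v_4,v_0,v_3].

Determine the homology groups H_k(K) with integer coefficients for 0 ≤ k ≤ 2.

H_0 = Z,  H_1 = Z/2,  H_2 = 0.

Order the vertices as v_0 < v_1 < v_2 < v_3 < v_4 < v_5. Listing each simplex with vertices in this order, K has dimension 2 with simplices:

  0-simplices (6): [v_0], [v_1], [v_2], [v_3], [v_4], [v_5]
  1-simplices (15): (15 of them)
  2-simplices (10): [v_0,v_1,v_2], [v_0,v_1,v_5], [v_0,v_2,v_3], [v_0,v_3,v_4], [v_0,v_4,v_5], [v_1,v_2,v_4], [v_1,v_3,v_4], [v_1,v_3,v_5], [v_2,v_3,v_5], [v_2,v_4,v_5]

Hence C_0 ≅ Z^6, C_1 ≅ Z^15, C_2 ≅ Z^10.

The boundary map ∂_1: C_1 → C_0 sends each edge [p,q] (with p < q) to q − p. For instance
  ∂[v_1,v_4] = [v_4] − [v_1].
As a 6×15 matrix over Z this has rank 5, with invariant factors (1,1,1,1,1).

∂_2: C_2 → C_1 acts by ∂[p,q,r] = [q,r] − [p,r] + [p,q]. For instance
  ∂[v_1,v_2,v_4] = [v_2,v_4] − [v_1,v_4] + [v_1,v_2],
  ∂[v_0,v_3,v_4] = [v_3,v_4] − [v_0,v_4] + [v_0,v_3].
This gives a 15×10 integer matrix of rank 10; reducing to Smith normal form yields diagonal entries (1,1,1,1,1,1,1,1,1,2).

Reading off H_k = ker ∂_k / im ∂_{k+1}:

  H_0: rank C_0 − rank ∂_1 = 6 − 5 = 1, and the invariant factors of ∂_1 are all 1, so H_0 = Z.
  H_1: rank ker ∂_1 − rank ∂_2 = (15 − 5) − 10 = 0, and ∂_2 has invariant factor 2 > 1, so H_1 = Z/2.
  H_2: rank ker ∂_2 − rank ∂_3 = (10 − 10) − 0 = 0, and there is no ∂_3, so H_2 = 0.

As a check, the Euler characteristic is 6 − 15 + 10 = 1, which agrees with 1 − 0 + 0 = 1.
(K is a triangulation of the real projective plane RP^2.)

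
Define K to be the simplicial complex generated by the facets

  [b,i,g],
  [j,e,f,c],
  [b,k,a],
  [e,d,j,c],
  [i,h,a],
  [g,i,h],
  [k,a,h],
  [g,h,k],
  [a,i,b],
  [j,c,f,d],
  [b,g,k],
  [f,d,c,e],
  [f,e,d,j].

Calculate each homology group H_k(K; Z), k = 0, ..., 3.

H_0 ≅ Z^2,  H_1 = 0,  H_2 ≅ Z,  H_3 ≅ Z.

Take the total order a < b < c < d < e < f < g < h < i < j < k on the vertex set. Then K (dimension 3) consists of the simplices:

  0-simplices (11): a, b, c, d, e, f, g, h, i, j, k
  1-simplices (22): ab, ah, ai, ak, bg, bi, bk, cd, ce, cf, cj, de, df, dj, ef, ej, fj, gh, gi, gk, hi, hk
  2-simplices (18): abi, abk, ahi, ahk, bgi, bgk, cde, cdf, cdj, cef, cej, cfj, def, dej, dfj, efj, ghi, ghk
  3-simplices (5): cdef, cdej, cdfj, cefj, defj

so the chain groups are C_0 ≅ Z^11, C_1 ≅ Z^22, C_2 ≅ Z^18, C_3 ≅ Z^5.

The boundary map ∂_1: C_1 → C_0 is given by ∂[p,q] = [q] − [p].
The 11×22 boundary matrix has rank 9 and Smith normal form diag(1,1,1,1,1,1,1,1,1).

The boundary map ∂_2: C_2 → C_1 acts by ∂[p,q,r] = [q,r] − [p,r] + [p,q]. For instance
  ∂def = ef − df + de,
  ∂dej = ej − dj + de.
This gives a 22×18 integer matrix of rank 13; reducing to Smith normal form yields diagonal entries (1,1,1,1,1,1,1,1,1,1,1,1,1).

Boundary ∂_3: C_3 → C_2 sends each 3-simplex σ to the alternating sum Σ_i (−1)^i (σ with its i-th vertex removed). For instance
  ∂cdej = dej − cej + cdj − cde,
  ∂cdef = def − cef + cdf − cde.
This gives a 18×5 integer matrix of rank 4; reducing to Smith normal form yields diagonal entries (1,1,1,1).

Reading off H_k = ker ∂_k / im ∂_{k+1}:

  H_0: rank C_0 − rank ∂_1 = 11 − 9 = 2, and the invariant factors of ∂_1 are all 1, so H_0 = Z^2.
  H_1: rank ker ∂_1 − rank ∂_2 = (22 − 9) − 13 = 0, and the invariant factors of ∂_2 are all 1, so H_1 = 0.
  H_2: rank ker ∂_2 − rank ∂_3 = (18 − 13) − 4 = 1, and the invariant factors of ∂_3 are all 1, so H_2 = Z.
  H_3: rank ker ∂_3 − rank ∂_4 = (5 − 4) − 0 = 1, and there is no ∂_4, so H_3 = Z.

As a check, the Euler characteristic is 11 − 22 + 18 − 5 = 2, which agrees with 2 − 0 + 1 − 1 = 2.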